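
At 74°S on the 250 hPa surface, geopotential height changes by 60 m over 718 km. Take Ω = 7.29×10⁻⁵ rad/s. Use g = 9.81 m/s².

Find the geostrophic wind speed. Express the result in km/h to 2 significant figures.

21 km/h

Coriolis parameter at 74°S:
f = 2Ω sin φ = 2 × 7.29×10⁻⁵ × sin 74° = 1.40×10⁻⁴ s⁻¹
Height gradient: |∂Z/∂n| = 60 m / 718000 m = 8.36×10⁻⁵
On a pressure surface, geostrophic balance gives V_g = (g/f)|∂Z/∂n|:
V_g = 9.81 × 8.36×10⁻⁵ / 1.40×10⁻⁴ = 5.85 m/s
Converting: 5.85 m/s × 3.6 = 21 km/h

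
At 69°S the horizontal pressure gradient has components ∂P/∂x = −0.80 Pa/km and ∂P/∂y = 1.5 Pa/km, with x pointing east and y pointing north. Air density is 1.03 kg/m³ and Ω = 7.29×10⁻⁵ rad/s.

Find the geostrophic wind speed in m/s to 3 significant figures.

12.1 m/s

Coriolis parameter at 69°S:
f = 2Ω sin φ = 2 × 7.29×10⁻⁵ × sin 69° = 1.36×10⁻⁴ s⁻¹
In the Southern Hemisphere f is negative: f = −1.36×10⁻⁴ s⁻¹.
Component geostrophic relations (x east, y north):
u_g = −(1/(fρ)) ∂P/∂y,  v_g = (1/(fρ)) ∂P/∂x
u_g = −(1.5×10⁻³)/(−1.36×10⁻⁴ × 1.03) = 10.7 m/s;  v_g = (−0.80×10⁻³)/(−1.36×10⁻⁴ × 1.03) = 5.71 m/s
|V_g| = √(u_g² + v_g²) = 12.1 m/s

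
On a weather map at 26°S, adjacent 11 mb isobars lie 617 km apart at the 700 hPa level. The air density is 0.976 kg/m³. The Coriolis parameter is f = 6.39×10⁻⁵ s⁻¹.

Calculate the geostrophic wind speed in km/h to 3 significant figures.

Pressure gradient: |∂P/∂n| = 1100 Pa / 617000 m = 1.78×10⁻³ Pa/m
Geostrophic balance (pressure-gradient force = Coriolis force):
V_g = (1/(fρ)) |∂P/∂n| = 1.78×10⁻³ / (6.39×10⁻⁵ × 0.976) = 28.6 m/s
Converting: 28.6 m/s × 3.6 = 103 km/h

103 km/h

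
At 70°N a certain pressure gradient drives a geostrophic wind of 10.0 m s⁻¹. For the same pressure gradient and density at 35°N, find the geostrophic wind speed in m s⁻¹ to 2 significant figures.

With the same pressure gradient and density, V_g ∝ 1/f ∝ 1/sin φ.
V₂ = V₁ · sin φ₁ / sin φ₂ = 10.0 × sin 70° / sin 35°
V₂ = 10.0 × 0.9397/0.5736 = 16 m s⁻¹

16 m s⁻¹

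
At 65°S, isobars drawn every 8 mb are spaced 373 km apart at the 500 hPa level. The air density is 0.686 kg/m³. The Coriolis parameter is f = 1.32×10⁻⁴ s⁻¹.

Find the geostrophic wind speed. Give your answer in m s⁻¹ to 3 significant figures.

Pressure gradient: |∂P/∂n| = 800 Pa / 373000 m = 2.14×10⁻³ Pa/m
Geostrophic balance (pressure-gradient force = Coriolis force):
V_g = (1/(fρ)) |∂P/∂n| = 2.14×10⁻³ / (1.32×10⁻⁴ × 0.686) = 23.7 m/s

23.7 m s⁻¹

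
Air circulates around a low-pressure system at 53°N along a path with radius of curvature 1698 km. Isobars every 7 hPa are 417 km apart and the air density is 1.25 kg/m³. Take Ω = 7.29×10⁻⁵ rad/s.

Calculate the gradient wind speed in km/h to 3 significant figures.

Coriolis parameter at 53°N:
f = 2Ω sin φ = 2 × 7.29×10⁻⁵ × sin 53° = 1.16×10⁻⁴ s⁻¹
Pressure gradient: |∂P/∂n| = 700 Pa / 417000 m = 1.68×10⁻³ Pa/m
Geostrophic speed: V_g = |∂P/∂n|/(fρ) = 1.68×10⁻³/(1.16×10⁻⁴ × 1.25) = 11.5 m/s
Around a low, centrifugal force acts outward with Coriolis, so pressure-gradient force balances both:
(1/ρ)|∂P/∂n| = fV + V²/R  →  V² + fR·V − fR·V_g = 0
With fR = 1.16×10⁻⁴ × 1698×10³ m = 198 m/s:
V = [−fR + √((fR)² + 4 fR V_g)]/2 = [−198 + √(198² + 4×198×11.5)]/2 = 10.9 m/s
Subgeostrophic (V < V_g = 11.5 m/s), as expected around a low.
Converting: 10.9 m/s × 3.6 = 39.3 km/h

39.3 km/h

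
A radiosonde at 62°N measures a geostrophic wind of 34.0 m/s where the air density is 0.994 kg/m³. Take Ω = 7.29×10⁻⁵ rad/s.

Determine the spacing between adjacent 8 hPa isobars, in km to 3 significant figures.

Coriolis parameter at 62°N:
f = 2Ω sin φ = 2 × 7.29×10⁻⁵ × sin 62° = 1.29×10⁻⁴ s⁻¹
Geostrophic balance rearranged: |∂P/∂n| = f ρ V_g
|∂P/∂n| = 1.29×10⁻⁴ × 0.994 × 34.0 = 4.35×10⁻³ Pa/m
Isobar spacing: Δn = ΔP/|∂P/∂n| = 800 Pa / 4.35×10⁻³ Pa/m = 183879 m ≈ 184 km

184 km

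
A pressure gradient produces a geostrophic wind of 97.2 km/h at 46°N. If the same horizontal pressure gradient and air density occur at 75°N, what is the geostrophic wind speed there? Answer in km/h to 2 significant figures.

72 km/h

With the same pressure gradient and density, V_g ∝ 1/f ∝ 1/sin φ.
V₂ = V₁ · sin φ₁ / sin φ₂ = 97.2 × sin 46° / sin 75°
V₂ = 97.2 × 0.7193/0.9659 = 72 km/h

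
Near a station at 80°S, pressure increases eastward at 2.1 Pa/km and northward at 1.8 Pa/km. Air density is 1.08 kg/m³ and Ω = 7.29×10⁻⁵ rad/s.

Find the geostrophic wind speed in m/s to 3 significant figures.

Coriolis parameter at 80°S:
f = 2Ω sin φ = 2 × 7.29×10⁻⁵ × sin 80° = 1.44×10⁻⁴ s⁻¹
In the Southern Hemisphere f is negative: f = −1.44×10⁻⁴ s⁻¹.
Component geostrophic relations (x east, y north):
u_g = −(1/(fρ)) ∂P/∂y,  v_g = (1/(fρ)) ∂P/∂x
u_g = −(1.8×10⁻³)/(−1.44×10⁻⁴ × 1.08) = 11.6 m/s;  v_g = (2.1×10⁻³)/(−1.44×10⁻⁴ × 1.08) = −13.5 m/s
|V_g| = √(u_g² + v_g²) = 17.8 m/s

17.8 m/s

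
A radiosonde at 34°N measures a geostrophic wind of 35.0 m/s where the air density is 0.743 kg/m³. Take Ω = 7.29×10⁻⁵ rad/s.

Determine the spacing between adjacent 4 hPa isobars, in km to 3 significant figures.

189 km

Coriolis parameter at 34°N:
f = 2Ω sin φ = 2 × 7.29×10⁻⁵ × sin 34° = 8.15×10⁻⁵ s⁻¹
Geostrophic balance rearranged: |∂P/∂n| = f ρ V_g
|∂P/∂n| = 8.15×10⁻⁵ × 0.743 × 35.0 = 2.12×10⁻³ Pa/m
Isobar spacing: Δn = ΔP/|∂P/∂n| = 400 Pa / 2.12×10⁻³ Pa/m = 188662 m ≈ 189 km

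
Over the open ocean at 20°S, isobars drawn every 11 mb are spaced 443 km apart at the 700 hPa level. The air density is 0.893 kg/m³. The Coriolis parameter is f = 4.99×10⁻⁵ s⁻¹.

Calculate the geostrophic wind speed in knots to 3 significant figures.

Pressure gradient: |∂P/∂n| = 1100 Pa / 443000 m = 2.48×10⁻³ Pa/m
Geostrophic balance (pressure-gradient force = Coriolis force):
V_g = (1/(fρ)) |∂P/∂n| = 2.48×10⁻³ / (4.99×10⁻⁵ × 0.893) = 55.7 m/s
Converting: 55.7 m/s × 1.944 = 108 knots

108 knots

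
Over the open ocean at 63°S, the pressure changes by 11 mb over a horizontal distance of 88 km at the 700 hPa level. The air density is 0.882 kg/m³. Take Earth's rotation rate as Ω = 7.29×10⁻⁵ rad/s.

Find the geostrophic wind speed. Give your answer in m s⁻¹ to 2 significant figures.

110 m s⁻¹

Coriolis parameter at 63°S:
f = 2Ω sin φ = 2 × 7.29×10⁻⁵ × sin 63° = 1.30×10⁻⁴ s⁻¹
Pressure gradient: |∂P/∂n| = 1100 Pa / 88000 m = 1.25×10⁻² Pa/m
Geostrophic balance (pressure-gradient force = Coriolis force):
V_g = (1/(fρ)) |∂P/∂n| = 1.25×10⁻² / (1.30×10⁻⁴ × 0.882) = 109 m/s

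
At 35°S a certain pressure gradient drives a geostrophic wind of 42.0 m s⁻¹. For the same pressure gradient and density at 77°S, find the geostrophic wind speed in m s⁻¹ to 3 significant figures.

24.7 m s⁻¹

With the same pressure gradient and density, V_g ∝ 1/f ∝ 1/sin φ.
V₂ = V₁ · sin φ₁ / sin φ₂ = 42.0 × sin 35° / sin 77°
V₂ = 42.0 × 0.5736/0.9744 = 24.7 m s⁻¹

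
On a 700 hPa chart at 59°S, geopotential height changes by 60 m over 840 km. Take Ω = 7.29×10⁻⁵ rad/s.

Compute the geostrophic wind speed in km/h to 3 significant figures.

20.2 km/h

Coriolis parameter at 59°S:
f = 2Ω sin φ = 2 × 7.29×10⁻⁵ × sin 59° = 1.25×10⁻⁴ s⁻¹
Height gradient: |∂Z/∂n| = 60 m / 840000 m = 7.14×10⁻⁵
On a pressure surface, geostrophic balance gives V_g = (g/f)|∂Z/∂n|:
V_g = 9.81 × 7.14×10⁻⁵ / 1.25×10⁻⁴ = 5.61 m/s
Converting: 5.61 m/s × 3.6 = 20.2 km/h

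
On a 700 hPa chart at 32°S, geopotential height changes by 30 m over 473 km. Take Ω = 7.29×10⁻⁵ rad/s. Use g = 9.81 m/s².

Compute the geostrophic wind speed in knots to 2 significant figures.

16 knots

Coriolis parameter at 32°S:
f = 2Ω sin φ = 2 × 7.29×10⁻⁵ × sin 32° = 7.73×10⁻⁵ s⁻¹
Height gradient: |∂Z/∂n| = 30 m / 473000 m = 6.34×10⁻⁵
On a pressure surface, geostrophic balance gives V_g = (g/f)|∂Z/∂n|:
V_g = 9.81 × 6.34×10⁻⁵ / 7.73×10⁻⁵ = 8.05 m/s
Converting: 8.05 m/s × 1.944 = 16 knots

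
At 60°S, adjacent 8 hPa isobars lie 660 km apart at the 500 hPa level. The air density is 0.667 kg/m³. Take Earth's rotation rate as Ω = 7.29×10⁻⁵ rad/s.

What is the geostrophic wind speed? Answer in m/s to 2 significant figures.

14 m/s

Coriolis parameter at 60°S:
f = 2Ω sin φ = 2 × 7.29×10⁻⁵ × sin 60° = 1.26×10⁻⁴ s⁻¹
Pressure gradient: |∂P/∂n| = 800 Pa / 660000 m = 1.21×10⁻³ Pa/m
Geostrophic balance (pressure-gradient force = Coriolis force):
V_g = (1/(fρ)) |∂P/∂n| = 1.21×10⁻³ / (1.26×10⁻⁴ × 0.667) = 14.4 m/s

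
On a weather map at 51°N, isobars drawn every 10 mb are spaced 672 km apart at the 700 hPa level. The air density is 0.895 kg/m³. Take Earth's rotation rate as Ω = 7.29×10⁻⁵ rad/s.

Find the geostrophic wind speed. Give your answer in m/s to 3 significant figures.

Coriolis parameter at 51°N:
f = 2Ω sin φ = 2 × 7.29×10⁻⁵ × sin 51° = 1.13×10⁻⁴ s⁻¹
Pressure gradient: |∂P/∂n| = 1000 Pa / 672000 m = 1.49×10⁻³ Pa/m
Geostrophic balance (pressure-gradient force = Coriolis force):
V_g = (1/(fρ)) |∂P/∂n| = 1.49×10⁻³ / (1.13×10⁻⁴ × 0.895) = 14.7 m/s

14.7 m/s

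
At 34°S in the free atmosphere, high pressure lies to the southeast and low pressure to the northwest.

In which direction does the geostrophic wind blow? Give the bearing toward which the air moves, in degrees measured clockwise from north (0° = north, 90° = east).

225°

The pressure-gradient force points toward the northwest (bearing 315°).
Geostrophic balance: in the Southern Hemisphere the Coriolis force deflects motion to the left, so the geostrophic wind blows 90° to the left of the pressure-gradient force (low pressure on the right).
Rotating 315° by 90° counterclockwise gives 225° — the wind blows toward the southwest.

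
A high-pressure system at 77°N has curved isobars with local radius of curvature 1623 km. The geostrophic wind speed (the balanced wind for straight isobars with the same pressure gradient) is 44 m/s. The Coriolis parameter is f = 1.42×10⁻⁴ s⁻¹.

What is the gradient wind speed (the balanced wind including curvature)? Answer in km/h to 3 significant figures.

Around a high, pressure-gradient force acts outward with centrifugal, so Coriolis balances both:
fV = (1/ρ)|∂P/∂n| + V²/R  →  V² − fR·V + fR·V_g = 0
With fR = 1.42×10⁻⁴ × 1623×10³ m = 230 m/s:
V = [fR − √((fR)² − 4 fR V_g)]/2 = [230 − √(230² − 4×230×44)]/2 = 59.2 m/s
Supergeostrophic (V > V_g = 44 m/s), as expected around a high.
Converting: 59.2 m/s × 3.6 = 213 km/h

213 km/h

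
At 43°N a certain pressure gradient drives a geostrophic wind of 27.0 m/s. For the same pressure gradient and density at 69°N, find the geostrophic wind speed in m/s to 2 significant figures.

With the same pressure gradient and density, V_g ∝ 1/f ∝ 1/sin φ.
V₂ = V₁ · sin φ₁ / sin φ₂ = 27.0 × sin 43° / sin 69°
V₂ = 27.0 × 0.6820/0.9336 = 20 m/s

20 m/s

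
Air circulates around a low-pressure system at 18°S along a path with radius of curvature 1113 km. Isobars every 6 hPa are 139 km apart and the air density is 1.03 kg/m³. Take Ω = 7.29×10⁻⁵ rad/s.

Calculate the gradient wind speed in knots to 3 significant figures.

92.7 knots

Coriolis parameter at 18°S:
f = 2Ω sin φ = 2 × 7.29×10⁻⁵ × sin 18° = 4.51×10⁻⁵ s⁻¹
Pressure gradient: |∂P/∂n| = 600 Pa / 139000 m = 4.32×10⁻³ Pa/m
Geostrophic speed: V_g = |∂P/∂n|/(fρ) = 4.32×10⁻³/(4.51×10⁻⁵ × 1.03) = 93.0 m/s
Around a low, centrifugal force acts outward with Coriolis, so pressure-gradient force balances both:
(1/ρ)|∂P/∂n| = fV + V²/R  →  V² + fR·V − fR·V_g = 0
With fR = 4.51×10⁻⁵ × 1113×10³ m = 50.1 m/s:
V = [−fR + √((fR)² + 4 fR V_g)]/2 = [−50.1 + √(50.1² + 4×50.1×93)]/2 = 47.7 m/s
Subgeostrophic (V < V_g = 93 m/s), as expected around a low.
Converting: 47.7 m/s × 1.944 = 92.7 knots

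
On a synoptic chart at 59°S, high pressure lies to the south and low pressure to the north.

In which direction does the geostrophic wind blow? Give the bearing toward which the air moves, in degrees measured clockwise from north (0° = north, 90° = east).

The pressure-gradient force points toward the north (bearing 000°).
Geostrophic balance: in the Southern Hemisphere the Coriolis force deflects motion to the left, so the geostrophic wind blows 90° to the left of the pressure-gradient force (low pressure on the right).
Rotating 000° by 90° counterclockwise gives 270° — the wind blows toward the west.

270°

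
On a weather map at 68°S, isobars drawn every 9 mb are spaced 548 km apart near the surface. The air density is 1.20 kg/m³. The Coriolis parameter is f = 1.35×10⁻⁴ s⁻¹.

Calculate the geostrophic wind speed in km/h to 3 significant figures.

Pressure gradient: |∂P/∂n| = 900 Pa / 548000 m = 1.64×10⁻³ Pa/m
Geostrophic balance (pressure-gradient force = Coriolis force):
V_g = (1/(fρ)) |∂P/∂n| = 1.64×10⁻³ / (1.35×10⁻⁴ × 1.20) = 10.1 m/s
Converting: 10.1 m/s × 3.6 = 36.5 km/h

36.5 km/h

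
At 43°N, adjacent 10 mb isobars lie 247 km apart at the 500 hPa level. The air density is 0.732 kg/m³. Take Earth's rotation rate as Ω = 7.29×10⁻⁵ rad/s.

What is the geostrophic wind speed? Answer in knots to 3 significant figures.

Coriolis parameter at 43°N:
f = 2Ω sin φ = 2 × 7.29×10⁻⁵ × sin 43° = 9.94×10⁻⁵ s⁻¹
Pressure gradient: |∂P/∂n| = 1000 Pa / 247000 m = 4.05×10⁻³ Pa/m
Geostrophic balance (pressure-gradient force = Coriolis force):
V_g = (1/(fρ)) |∂P/∂n| = 4.05×10⁻³ / (9.94×10⁻⁵ × 0.732) = 55.6 m/s
Converting: 55.6 m/s × 1.944 = 108 knots

108 knots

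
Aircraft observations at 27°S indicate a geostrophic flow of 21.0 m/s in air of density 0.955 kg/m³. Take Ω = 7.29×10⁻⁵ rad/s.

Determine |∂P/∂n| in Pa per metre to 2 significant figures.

Coriolis parameter at 27°S:
f = 2Ω sin φ = 2 × 7.29×10⁻⁵ × sin 27° = 6.62×10⁻⁵ s⁻¹
Geostrophic balance rearranged: |∂P/∂n| = f ρ V_g
|∂P/∂n| = 6.62×10⁻⁵ × 0.955 × 21.0 = 1.33×10⁻³ Pa/m

1.3×10⁻³ Pa/m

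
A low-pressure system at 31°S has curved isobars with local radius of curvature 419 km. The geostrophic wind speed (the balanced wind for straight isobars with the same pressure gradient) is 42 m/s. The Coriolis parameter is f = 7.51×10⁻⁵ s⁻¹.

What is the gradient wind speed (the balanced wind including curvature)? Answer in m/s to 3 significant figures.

23.9 m/s

Around a low, centrifugal force acts outward with Coriolis, so pressure-gradient force balances both:
(1/ρ)|∂P/∂n| = fV + V²/R  →  V² + fR·V − fR·V_g = 0
With fR = 7.51×10⁻⁵ × 419×10³ m = 31.5 m/s:
V = [−fR + √((fR)² + 4 fR V_g)]/2 = [−31.5 + √(31.5² + 4×31.5×42)]/2 = 23.9 m/s
Subgeostrophic (V < V_g = 42 m/s), as expected around a low.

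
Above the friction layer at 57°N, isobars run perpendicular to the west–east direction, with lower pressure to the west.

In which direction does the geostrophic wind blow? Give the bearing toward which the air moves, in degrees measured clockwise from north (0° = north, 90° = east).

000°

The pressure-gradient force points toward the west (bearing 270°).
Geostrophic balance: in the Northern Hemisphere the Coriolis force deflects motion to the right, so the geostrophic wind blows 90° to the right of the pressure-gradient force (low pressure on the left).
Rotating 270° by 90° clockwise gives 000° — the wind blows toward the north.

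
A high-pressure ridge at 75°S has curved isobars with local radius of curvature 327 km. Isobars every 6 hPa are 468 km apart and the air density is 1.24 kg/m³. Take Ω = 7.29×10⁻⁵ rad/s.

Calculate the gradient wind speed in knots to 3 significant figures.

Coriolis parameter at 75°S:
f = 2Ω sin φ = 2 × 7.29×10⁻⁵ × sin 75° = 1.41×10⁻⁴ s⁻¹
Pressure gradient: |∂P/∂n| = 600 Pa / 468000 m = 1.28×10⁻³ Pa/m
Geostrophic speed: V_g = |∂P/∂n|/(fρ) = 1.28×10⁻³/(1.41×10⁻⁴ × 1.24) = 7.34 m/s
Around a high, pressure-gradient force acts outward with centrifugal, so Coriolis balances both:
fV = (1/ρ)|∂P/∂n| + V²/R  →  V² − fR·V + fR·V_g = 0
With fR = 1.41×10⁻⁴ × 327×10³ m = 46.1 m/s:
V = [fR − √((fR)² − 4 fR V_g)]/2 = [46.1 − √(46.1² − 4×46.1×7.34)]/2 = 9.17 m/s
Supergeostrophic (V > V_g = 7.34 m/s), as expected around a high.
Converting: 9.17 m/s × 1.944 = 17.8 knots

17.8 knots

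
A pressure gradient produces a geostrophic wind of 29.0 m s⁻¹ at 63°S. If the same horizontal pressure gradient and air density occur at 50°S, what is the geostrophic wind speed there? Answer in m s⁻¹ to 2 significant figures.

34 m s⁻¹

With the same pressure gradient and density, V_g ∝ 1/f ∝ 1/sin φ.
V₂ = V₁ · sin φ₁ / sin φ₂ = 29.0 × sin 63° / sin 50°
V₂ = 29.0 × 0.8910/0.7660 = 34 m s⁻¹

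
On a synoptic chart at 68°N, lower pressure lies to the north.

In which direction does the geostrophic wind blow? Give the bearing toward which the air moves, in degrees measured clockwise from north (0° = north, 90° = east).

The pressure-gradient force points toward the north (bearing 000°).
Geostrophic balance: in the Northern Hemisphere the Coriolis force deflects motion to the right, so the geostrophic wind blows 90° to the right of the pressure-gradient force (low pressure on the left).
Rotating 000° by 90° clockwise gives 090° — the wind blows toward the east.

090°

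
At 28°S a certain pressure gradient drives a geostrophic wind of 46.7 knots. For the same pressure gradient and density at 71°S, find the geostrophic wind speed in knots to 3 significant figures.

23.2 knots

With the same pressure gradient and density, V_g ∝ 1/f ∝ 1/sin φ.
V₂ = V₁ · sin φ₁ / sin φ₂ = 46.7 × sin 28° / sin 71°
V₂ = 46.7 × 0.4695/0.9455 = 23.2 knots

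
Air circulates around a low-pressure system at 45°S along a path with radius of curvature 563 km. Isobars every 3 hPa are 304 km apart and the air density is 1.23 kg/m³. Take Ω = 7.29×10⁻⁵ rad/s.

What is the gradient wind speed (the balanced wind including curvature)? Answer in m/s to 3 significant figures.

Coriolis parameter at 45°S:
f = 2Ω sin φ = 2 × 7.29×10⁻⁵ × sin 45° = 1.03×10⁻⁴ s⁻¹
Pressure gradient: |∂P/∂n| = 300 Pa / 304000 m = 9.87×10⁻⁴ Pa/m
Geostrophic speed: V_g = |∂P/∂n|/(fρ) = 9.87×10⁻⁴/(1.03×10⁻⁴ × 1.23) = 7.78 m/s
Around a low, centrifugal force acts outward with Coriolis, so pressure-gradient force balances both:
(1/ρ)|∂P/∂n| = fV + V²/R  →  V² + fR·V − fR·V_g = 0
With fR = 1.03×10⁻⁴ × 563×10³ m = 58.0 m/s:
V = [−fR + √((fR)² + 4 fR V_g)]/2 = [−58.0 + √(58.0² + 4×58.0×7.78)]/2 = 6.95 m/s
Subgeostrophic (V < V_g = 7.78 m/s), as expected around a low.

6.95 m/s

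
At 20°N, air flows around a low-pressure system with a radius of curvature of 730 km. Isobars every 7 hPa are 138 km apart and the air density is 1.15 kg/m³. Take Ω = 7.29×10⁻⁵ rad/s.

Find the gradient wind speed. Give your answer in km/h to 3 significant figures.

Coriolis parameter at 20°N:
f = 2Ω sin φ = 2 × 7.29×10⁻⁵ × sin 20° = 4.99×10⁻⁵ s⁻¹
Pressure gradient: |∂P/∂n| = 700 Pa / 138000 m = 5.07×10⁻³ Pa/m
Geostrophic speed: V_g = |∂P/∂n|/(fρ) = 5.07×10⁻³/(4.99×10⁻⁵ × 1.15) = 88.5 m/s
Around a low, centrifugal force acts outward with Coriolis, so pressure-gradient force balances both:
(1/ρ)|∂P/∂n| = fV + V²/R  →  V² + fR·V − fR·V_g = 0
With fR = 4.99×10⁻⁵ × 730×10³ m = 36.4 m/s:
V = [−fR + √((fR)² + 4 fR V_g)]/2 = [−36.4 + √(36.4² + 4×36.4×88.5)]/2 = 41.4 m/s
Subgeostrophic (V < V_g = 88.5 m/s), as expected around a low.
Converting: 41.4 m/s × 3.6 = 149 km/h

149 km/h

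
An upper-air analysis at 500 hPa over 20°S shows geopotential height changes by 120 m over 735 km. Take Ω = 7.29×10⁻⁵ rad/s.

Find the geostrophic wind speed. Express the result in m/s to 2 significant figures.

Coriolis parameter at 20°S:
f = 2Ω sin φ = 2 × 7.29×10⁻⁵ × sin 20° = 4.99×10⁻⁵ s⁻¹
Height gradient: |∂Z/∂n| = 120 m / 735000 m = 1.63×10⁻⁴
On a pressure surface, geostrophic balance gives V_g = (g/f)|∂Z/∂n|:
V_g = 9.81 × 1.63×10⁻⁴ / 4.99×10⁻⁵ = 32.1 m/s

32 m/s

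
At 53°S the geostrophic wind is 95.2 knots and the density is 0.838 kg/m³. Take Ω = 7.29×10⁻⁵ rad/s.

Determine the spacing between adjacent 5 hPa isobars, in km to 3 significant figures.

Coriolis parameter at 53°S:
f = 2Ω sin φ = 2 × 7.29×10⁻⁵ × sin 53° = 1.16×10⁻⁴ s⁻¹
Wind speed in SI: 95.2 knots = 49.0 m/s
Geostrophic balance rearranged: |∂P/∂n| = f ρ V_g
|∂P/∂n| = 1.16×10⁻⁴ × 0.838 × 49.0 = 4.78×10⁻³ Pa/m
Isobar spacing: Δn = ΔP/|∂P/∂n| = 500 Pa / 4.78×10⁻³ Pa/m = 104627 m ≈ 105 km

105 km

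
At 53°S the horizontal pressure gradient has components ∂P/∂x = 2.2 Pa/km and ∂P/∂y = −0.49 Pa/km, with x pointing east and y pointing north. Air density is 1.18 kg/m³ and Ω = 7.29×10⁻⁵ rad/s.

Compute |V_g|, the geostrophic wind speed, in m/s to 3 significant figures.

Coriolis parameter at 53°S:
f = 2Ω sin φ = 2 × 7.29×10⁻⁵ × sin 53° = 1.16×10⁻⁴ s⁻¹
In the Southern Hemisphere f is negative: f = −1.16×10⁻⁴ s⁻¹.
Component geostrophic relations (x east, y north):
u_g = −(1/(fρ)) ∂P/∂y,  v_g = (1/(fρ)) ∂P/∂x
u_g = −(−0.49×10⁻³)/(−1.16×10⁻⁴ × 1.18) = −3.57 m/s;  v_g = (2.2×10⁻³)/(−1.16×10⁻⁴ × 1.18) = −16.0 m/s
|V_g| = √(u_g² + v_g²) = 16.4 m/s

16.4 m/s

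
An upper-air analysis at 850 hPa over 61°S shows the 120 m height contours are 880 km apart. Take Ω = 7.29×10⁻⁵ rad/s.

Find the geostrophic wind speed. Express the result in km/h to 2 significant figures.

Coriolis parameter at 61°S:
f = 2Ω sin φ = 2 × 7.29×10⁻⁵ × sin 61° = 1.28×10⁻⁴ s⁻¹
Height gradient: |∂Z/∂n| = 120 m / 880000 m = 1.36×10⁻⁴
On a pressure surface, geostrophic balance gives V_g = (g/f)|∂Z/∂n|:
V_g = 9.81 × 1.36×10⁻⁴ / 1.28×10⁻⁴ = 10.5 m/s
Converting: 10.5 m/s × 3.6 = 38 km/h

38 km/h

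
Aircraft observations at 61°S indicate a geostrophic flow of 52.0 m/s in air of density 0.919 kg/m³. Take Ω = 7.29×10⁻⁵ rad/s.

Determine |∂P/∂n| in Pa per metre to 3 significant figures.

6.09×10⁻³ Pa/m

Coriolis parameter at 61°S:
f = 2Ω sin φ = 2 × 7.29×10⁻⁵ × sin 61° = 1.28×10⁻⁴ s⁻¹
Geostrophic balance rearranged: |∂P/∂n| = f ρ V_g
|∂P/∂n| = 1.28×10⁻⁴ × 0.919 × 52.0 = 6.09×10⁻³ Pa/m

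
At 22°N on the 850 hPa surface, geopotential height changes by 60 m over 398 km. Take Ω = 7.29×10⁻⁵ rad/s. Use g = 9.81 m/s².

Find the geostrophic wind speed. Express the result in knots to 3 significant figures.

52.6 knots

Coriolis parameter at 22°N:
f = 2Ω sin φ = 2 × 7.29×10⁻⁵ × sin 22° = 5.46×10⁻⁵ s⁻¹
Height gradient: |∂Z/∂n| = 60 m / 398000 m = 1.51×10⁻⁴
On a pressure surface, geostrophic balance gives V_g = (g/f)|∂Z/∂n|:
V_g = 9.81 × 1.51×10⁻⁴ / 5.46×10⁻⁵ = 27.1 m/s
Converting: 27.1 m/s × 1.944 = 52.6 knots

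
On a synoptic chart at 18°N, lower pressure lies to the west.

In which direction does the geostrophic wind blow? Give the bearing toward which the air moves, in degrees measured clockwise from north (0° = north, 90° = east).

000°

The pressure-gradient force points toward the west (bearing 270°).
Geostrophic balance: in the Northern Hemisphere the Coriolis force deflects motion to the right, so the geostrophic wind blows 90° to the right of the pressure-gradient force (low pressure on the left).
Rotating 270° by 90° clockwise gives 000° — the wind blows toward the north.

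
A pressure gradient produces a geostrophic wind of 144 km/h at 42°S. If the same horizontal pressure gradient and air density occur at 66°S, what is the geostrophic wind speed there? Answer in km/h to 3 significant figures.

With the same pressure gradient and density, V_g ∝ 1/f ∝ 1/sin φ.
V₂ = V₁ · sin φ₁ / sin φ₂ = 144 × sin 42° / sin 66°
V₂ = 144 × 0.6691/0.9135 = 105 km/h

105 km/h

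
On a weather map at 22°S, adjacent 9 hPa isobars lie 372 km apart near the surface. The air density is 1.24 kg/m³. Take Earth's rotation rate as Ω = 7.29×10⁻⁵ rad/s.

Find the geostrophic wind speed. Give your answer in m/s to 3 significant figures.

Coriolis parameter at 22°S:
f = 2Ω sin φ = 2 × 7.29×10⁻⁵ × sin 22° = 5.46×10⁻⁵ s⁻¹
Pressure gradient: |∂P/∂n| = 900 Pa / 372000 m = 2.42×10⁻³ Pa/m
Geostrophic balance (pressure-gradient force = Coriolis force):
V_g = (1/(fρ)) |∂P/∂n| = 2.42×10⁻³ / (5.46×10⁻⁵ × 1.24) = 35.7 m/s

35.7 m/s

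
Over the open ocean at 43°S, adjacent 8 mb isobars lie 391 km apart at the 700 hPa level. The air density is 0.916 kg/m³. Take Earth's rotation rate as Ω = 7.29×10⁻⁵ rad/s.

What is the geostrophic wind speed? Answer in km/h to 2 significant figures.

81 km/h

Coriolis parameter at 43°S:
f = 2Ω sin φ = 2 × 7.29×10⁻⁵ × sin 43° = 9.94×10⁻⁵ s⁻¹
Pressure gradient: |∂P/∂n| = 800 Pa / 391000 m = 2.05×10⁻³ Pa/m
Geostrophic balance (pressure-gradient force = Coriolis force):
V_g = (1/(fρ)) |∂P/∂n| = 2.05×10⁻³ / (9.94×10⁻⁵ × 0.916) = 22.5 m/s
Converting: 22.5 m/s × 3.6 = 81 km/h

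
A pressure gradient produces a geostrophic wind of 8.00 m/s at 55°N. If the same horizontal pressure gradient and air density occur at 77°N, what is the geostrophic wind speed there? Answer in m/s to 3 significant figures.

6.73 m/s

With the same pressure gradient and density, V_g ∝ 1/f ∝ 1/sin φ.
V₂ = V₁ · sin φ₁ / sin φ₂ = 8.00 × sin 55° / sin 77°
V₂ = 8.00 × 0.8192/0.9744 = 6.73 m/s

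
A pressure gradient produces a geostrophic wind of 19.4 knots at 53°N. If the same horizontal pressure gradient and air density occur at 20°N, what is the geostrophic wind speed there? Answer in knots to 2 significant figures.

With the same pressure gradient and density, V_g ∝ 1/f ∝ 1/sin φ.
V₂ = V₁ · sin φ₁ / sin φ₂ = 19.4 × sin 53° / sin 20°
V₂ = 19.4 × 0.7986/0.3420 = 45 knots

45 knots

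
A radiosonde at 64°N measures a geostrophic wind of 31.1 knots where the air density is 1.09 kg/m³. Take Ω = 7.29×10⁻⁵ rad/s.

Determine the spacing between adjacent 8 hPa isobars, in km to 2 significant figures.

Coriolis parameter at 64°N:
f = 2Ω sin φ = 2 × 7.29×10⁻⁵ × sin 64° = 1.31×10⁻⁴ s⁻¹
Wind speed in SI: 31.1 knots = 16.0 m/s
Geostrophic balance rearranged: |∂P/∂n| = f ρ V_g
|∂P/∂n| = 1.31×10⁻⁴ × 1.09 × 16.0 = 2.29×10⁻³ Pa/m
Isobar spacing: Δn = ΔP/|∂P/∂n| = 800 Pa / 2.29×10⁻³ Pa/m = 350064 m ≈ 350 km

350 km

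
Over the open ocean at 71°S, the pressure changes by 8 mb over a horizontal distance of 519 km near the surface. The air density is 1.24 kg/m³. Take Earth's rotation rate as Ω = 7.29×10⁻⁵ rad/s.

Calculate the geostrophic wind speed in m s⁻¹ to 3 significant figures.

Coriolis parameter at 71°S:
f = 2Ω sin φ = 2 × 7.29×10⁻⁵ × sin 71° = 1.38×10⁻⁴ s⁻¹
Pressure gradient: |∂P/∂n| = 800 Pa / 519000 m = 1.54×10⁻³ Pa/m
Geostrophic balance (pressure-gradient force = Coriolis force):
V_g = (1/(fρ)) |∂P/∂n| = 1.54×10⁻³ / (1.38×10⁻⁴ × 1.24) = 9.02 m/s

9.02 m s⁻¹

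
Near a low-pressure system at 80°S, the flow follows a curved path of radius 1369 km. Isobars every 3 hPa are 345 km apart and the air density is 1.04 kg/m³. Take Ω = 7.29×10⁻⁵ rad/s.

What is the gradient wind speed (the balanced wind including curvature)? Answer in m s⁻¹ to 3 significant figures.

Coriolis parameter at 80°S:
f = 2Ω sin φ = 2 × 7.29×10⁻⁵ × sin 80° = 1.44×10⁻⁴ s⁻¹
Pressure gradient: |∂P/∂n| = 300 Pa / 345000 m = 8.70×10⁻⁴ Pa/m
Geostrophic speed: V_g = |∂P/∂n|/(fρ) = 8.70×10⁻⁴/(1.44×10⁻⁴ × 1.04) = 5.82 m/s
Around a low, centrifugal force acts outward with Coriolis, so pressure-gradient force balances both:
(1/ρ)|∂P/∂n| = fV + V²/R  →  V² + fR·V − fR·V_g = 0
With fR = 1.44×10⁻⁴ × 1369×10³ m = 197 m/s:
V = [−fR + √((fR)² + 4 fR V_g)]/2 = [−197 + √(197² + 4×197×5.82)]/2 = 5.66 m/s
Subgeostrophic (V < V_g = 5.82 m/s), as expected around a low.

5.66 m s⁻¹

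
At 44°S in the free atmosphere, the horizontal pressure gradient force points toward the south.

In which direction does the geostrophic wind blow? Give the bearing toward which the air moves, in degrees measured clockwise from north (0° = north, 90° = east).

The pressure-gradient force points toward the south (bearing 180°).
Geostrophic balance: in the Southern Hemisphere the Coriolis force deflects motion to the left, so the geostrophic wind blows 90° to the left of the pressure-gradient force (low pressure on the right).
Rotating 180° by 90° counterclockwise gives 090° — the wind blows toward the east.

090°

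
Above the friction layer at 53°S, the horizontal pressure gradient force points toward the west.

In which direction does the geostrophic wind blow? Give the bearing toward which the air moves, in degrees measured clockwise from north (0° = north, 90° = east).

The pressure-gradient force points toward the west (bearing 270°).
Geostrophic balance: in the Southern Hemisphere the Coriolis force deflects motion to the left, so the geostrophic wind blows 90° to the left of the pressure-gradient force (low pressure on the right).
Rotating 270° by 90° counterclockwise gives 180° — the wind blows toward the south.

180°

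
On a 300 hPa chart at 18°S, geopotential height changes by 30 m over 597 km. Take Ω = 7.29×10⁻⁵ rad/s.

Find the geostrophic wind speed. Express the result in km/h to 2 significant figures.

Coriolis parameter at 18°S:
f = 2Ω sin φ = 2 × 7.29×10⁻⁵ × sin 18° = 4.51×10⁻⁵ s⁻¹
Height gradient: |∂Z/∂n| = 30 m / 597000 m = 5.03×10⁻⁵
On a pressure surface, geostrophic balance gives V_g = (g/f)|∂Z/∂n|:
V_g = 9.81 × 5.03×10⁻⁵ / 4.51×10⁻⁵ = 10.9 m/s
Converting: 10.9 m/s × 3.6 = 39 km/h

39 km/h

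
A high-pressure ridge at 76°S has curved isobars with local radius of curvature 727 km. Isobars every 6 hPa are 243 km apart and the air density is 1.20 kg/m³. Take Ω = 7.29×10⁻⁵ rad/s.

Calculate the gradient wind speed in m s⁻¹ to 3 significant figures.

Coriolis parameter at 76°S:
f = 2Ω sin φ = 2 × 7.29×10⁻⁵ × sin 76° = 1.41×10⁻⁴ s⁻¹
Pressure gradient: |∂P/∂n| = 600 Pa / 243000 m = 2.47×10⁻³ Pa/m
Geostrophic speed: V_g = |∂P/∂n|/(fρ) = 2.47×10⁻³/(1.41×10⁻⁴ × 1.20) = 14.5 m/s
Around a high, pressure-gradient force acts outward with centrifugal, so Coriolis balances both:
fV = (1/ρ)|∂P/∂n| + V²/R  →  V² − fR·V + fR·V_g = 0
With fR = 1.41×10⁻⁴ × 727×10³ m = 103 m/s:
V = [fR − √((fR)² − 4 fR V_g)]/2 = [103 − √(103² − 4×103×14.5)]/2 = 17.5 m/s
Supergeostrophic (V > V_g = 14.5 m/s), as expected around a high.

17.5 m s⁻¹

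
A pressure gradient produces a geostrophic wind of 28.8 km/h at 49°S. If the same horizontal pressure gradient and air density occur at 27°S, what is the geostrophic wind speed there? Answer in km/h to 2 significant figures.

48 km/h

With the same pressure gradient and density, V_g ∝ 1/f ∝ 1/sin φ.
V₂ = V₁ · sin φ₁ / sin φ₂ = 28.8 × sin 49° / sin 27°
V₂ = 28.8 × 0.7547/0.4540 = 48 km/h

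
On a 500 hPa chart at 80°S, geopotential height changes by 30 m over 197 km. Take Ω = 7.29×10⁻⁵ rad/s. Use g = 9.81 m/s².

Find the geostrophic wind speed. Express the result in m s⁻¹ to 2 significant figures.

10 m s⁻¹

Coriolis parameter at 80°S:
f = 2Ω sin φ = 2 × 7.29×10⁻⁵ × sin 80° = 1.44×10⁻⁴ s⁻¹
Height gradient: |∂Z/∂n| = 30 m / 197000 m = 1.52×10⁻⁴
On a pressure surface, geostrophic balance gives V_g = (g/f)|∂Z/∂n|:
V_g = 9.81 × 1.52×10⁻⁴ / 1.44×10⁻⁴ = 10.4 m/s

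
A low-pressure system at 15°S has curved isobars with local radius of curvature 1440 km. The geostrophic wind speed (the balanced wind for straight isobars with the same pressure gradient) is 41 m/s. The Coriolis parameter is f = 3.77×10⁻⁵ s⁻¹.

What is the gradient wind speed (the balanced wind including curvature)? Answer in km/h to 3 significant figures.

Around a low, centrifugal force acts outward with Coriolis, so pressure-gradient force balances both:
(1/ρ)|∂P/∂n| = fV + V²/R  →  V² + fR·V − fR·V_g = 0
With fR = 3.77×10⁻⁵ × 1440×10³ m = 54.3 m/s:
V = [−fR + √((fR)² + 4 fR V_g)]/2 = [−54.3 + √(54.3² + 4×54.3×41)]/2 = 27.3 m/s
Subgeostrophic (V < V_g = 41 m/s), as expected around a low.
Converting: 27.3 m/s × 3.6 = 98.2 km/h

98.2 km/h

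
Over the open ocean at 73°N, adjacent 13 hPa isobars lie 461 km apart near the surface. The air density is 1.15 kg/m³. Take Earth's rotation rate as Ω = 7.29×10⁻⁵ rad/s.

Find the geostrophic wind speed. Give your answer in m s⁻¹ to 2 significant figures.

Coriolis parameter at 73°N:
f = 2Ω sin φ = 2 × 7.29×10⁻⁵ × sin 73° = 1.39×10⁻⁴ s⁻¹
Pressure gradient: |∂P/∂n| = 1300 Pa / 461000 m = 2.82×10⁻³ Pa/m
Geostrophic balance (pressure-gradient force = Coriolis force):
V_g = (1/(fρ)) |∂P/∂n| = 2.82×10⁻³ / (1.39×10⁻⁴ × 1.15) = 17.6 m/s

18 m s⁻¹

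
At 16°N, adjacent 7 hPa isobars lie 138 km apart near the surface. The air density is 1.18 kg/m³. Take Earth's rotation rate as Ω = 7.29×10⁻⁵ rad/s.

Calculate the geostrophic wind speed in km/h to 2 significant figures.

Coriolis parameter at 16°N:
f = 2Ω sin φ = 2 × 7.29×10⁻⁵ × sin 16° = 4.02×10⁻⁵ s⁻¹
Pressure gradient: |∂P/∂n| = 700 Pa / 138000 m = 5.07×10⁻³ Pa/m
Geostrophic balance (pressure-gradient force = Coriolis force):
V_g = (1/(fρ)) |∂P/∂n| = 5.07×10⁻³ / (4.02×10⁻⁵ × 1.18) = 107 m/s
Converting: 107 m/s × 3.6 = 390 km/h

390 km/h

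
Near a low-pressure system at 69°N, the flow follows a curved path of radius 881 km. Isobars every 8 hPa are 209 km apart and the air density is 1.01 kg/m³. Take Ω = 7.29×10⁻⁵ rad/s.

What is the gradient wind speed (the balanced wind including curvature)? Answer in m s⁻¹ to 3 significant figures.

Coriolis parameter at 69°N:
f = 2Ω sin φ = 2 × 7.29×10⁻⁵ × sin 69° = 1.36×10⁻⁴ s⁻¹
Pressure gradient: |∂P/∂n| = 800 Pa / 209000 m = 3.83×10⁻³ Pa/m
Geostrophic speed: V_g = |∂P/∂n|/(fρ) = 3.83×10⁻³/(1.36×10⁻⁴ × 1.01) = 27.8 m/s
Around a low, centrifugal force acts outward with Coriolis, so pressure-gradient force balances both:
(1/ρ)|∂P/∂n| = fV + V²/R  →  V² + fR·V − fR·V_g = 0
With fR = 1.36×10⁻⁴ × 881×10³ m = 120 m/s:
V = [−fR + √((fR)² + 4 fR V_g)]/2 = [−120 + √(120² + 4×120×27.8)]/2 = 23.3 m/s
Subgeostrophic (V < V_g = 27.8 m/s), as expected around a low.

23.3 m s⁻¹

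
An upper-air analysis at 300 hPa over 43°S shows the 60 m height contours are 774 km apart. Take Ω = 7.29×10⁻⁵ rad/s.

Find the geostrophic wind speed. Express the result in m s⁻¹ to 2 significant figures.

Coriolis parameter at 43°S:
f = 2Ω sin φ = 2 × 7.29×10⁻⁵ × sin 43° = 9.94×10⁻⁵ s⁻¹
Height gradient: |∂Z/∂n| = 60 m / 774000 m = 7.75×10⁻⁵
On a pressure surface, geostrophic balance gives V_g = (g/f)|∂Z/∂n|:
V_g = 9.81 × 7.75×10⁻⁵ / 9.94×10⁻⁵ = 7.65 m/s

7.6 m s⁻¹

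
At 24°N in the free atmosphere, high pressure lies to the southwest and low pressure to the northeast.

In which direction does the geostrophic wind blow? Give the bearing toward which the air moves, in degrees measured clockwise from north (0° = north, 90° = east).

135°

The pressure-gradient force points toward the northeast (bearing 045°).
Geostrophic balance: in the Northern Hemisphere the Coriolis force deflects motion to the right, so the geostrophic wind blows 90° to the right of the pressure-gradient force (low pressure on the left).
Rotating 045° by 90° clockwise gives 135° — the wind blows toward the southeast.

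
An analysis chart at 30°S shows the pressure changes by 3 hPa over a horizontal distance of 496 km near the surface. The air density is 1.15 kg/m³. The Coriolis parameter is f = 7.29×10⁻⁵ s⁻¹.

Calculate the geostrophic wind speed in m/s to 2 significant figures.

7.2 m/s

Pressure gradient: |∂P/∂n| = 300 Pa / 496000 m = 6.05×10⁻⁴ Pa/m
Geostrophic balance (pressure-gradient force = Coriolis force):
V_g = (1/(fρ)) |∂P/∂n| = 6.05×10⁻⁴ / (7.29×10⁻⁵ × 1.15) = 7.21 m/s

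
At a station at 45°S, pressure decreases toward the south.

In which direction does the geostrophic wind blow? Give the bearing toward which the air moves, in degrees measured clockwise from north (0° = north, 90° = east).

090°

The pressure-gradient force points toward the south (bearing 180°).
Geostrophic balance: in the Southern Hemisphere the Coriolis force deflects motion to the left, so the geostrophic wind blows 90° to the left of the pressure-gradient force (low pressure on the right).
Rotating 180° by 90° counterclockwise gives 090° — the wind blows toward the east.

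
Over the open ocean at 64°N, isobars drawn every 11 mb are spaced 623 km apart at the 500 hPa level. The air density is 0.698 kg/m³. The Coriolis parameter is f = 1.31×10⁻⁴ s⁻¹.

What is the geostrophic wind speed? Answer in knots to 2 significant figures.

Pressure gradient: |∂P/∂n| = 1100 Pa / 623000 m = 1.77×10⁻³ Pa/m
Geostrophic balance (pressure-gradient force = Coriolis force):
V_g = (1/(fρ)) |∂P/∂n| = 1.77×10⁻³ / (1.31×10⁻⁴ × 0.698) = 19.3 m/s
Converting: 19.3 m/s × 1.944 = 38 knots

38 knots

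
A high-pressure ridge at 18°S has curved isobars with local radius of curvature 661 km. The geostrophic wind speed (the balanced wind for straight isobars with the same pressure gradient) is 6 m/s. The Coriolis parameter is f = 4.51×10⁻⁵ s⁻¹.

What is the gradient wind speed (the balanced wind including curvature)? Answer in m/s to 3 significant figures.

Around a high, pressure-gradient force acts outward with centrifugal, so Coriolis balances both:
fV = (1/ρ)|∂P/∂n| + V²/R  →  V² − fR·V + fR·V_g = 0
With fR = 4.51×10⁻⁵ × 661×10³ m = 29.8 m/s:
V = [fR − √((fR)² − 4 fR V_g)]/2 = [29.8 − √(29.8² − 4×29.8×6)]/2 = 8.32 m/s
Supergeostrophic (V > V_g = 6 m/s), as expected around a high.

8.32 m/s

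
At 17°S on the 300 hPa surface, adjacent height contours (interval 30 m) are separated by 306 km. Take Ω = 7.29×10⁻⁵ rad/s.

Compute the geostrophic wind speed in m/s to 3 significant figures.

22.6 m/s

Coriolis parameter at 17°S:
f = 2Ω sin φ = 2 × 7.29×10⁻⁵ × sin 17° = 4.26×10⁻⁵ s⁻¹
Height gradient: |∂Z/∂n| = 30 m / 306000 m = 9.80×10⁻⁵
On a pressure surface, geostrophic balance gives V_g = (g/f)|∂Z/∂n|:
V_g = 9.81 × 9.80×10⁻⁵ / 4.26×10⁻⁵ = 22.6 m/s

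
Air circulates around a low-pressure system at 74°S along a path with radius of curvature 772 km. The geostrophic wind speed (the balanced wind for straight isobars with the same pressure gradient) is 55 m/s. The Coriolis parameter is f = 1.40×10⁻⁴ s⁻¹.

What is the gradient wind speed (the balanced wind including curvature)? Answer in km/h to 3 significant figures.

Around a low, centrifugal force acts outward with Coriolis, so pressure-gradient force balances both:
(1/ρ)|∂P/∂n| = fV + V²/R  →  V² + fR·V − fR·V_g = 0
With fR = 1.40×10⁻⁴ × 772×10³ m = 108 m/s:
V = [−fR + √((fR)² + 4 fR V_g)]/2 = [−108 + √(108² + 4×108×55)]/2 = 40.1 m/s
Subgeostrophic (V < V_g = 55 m/s), as expected around a low.
Converting: 40.1 m/s × 3.6 = 144 km/h

144 km/h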